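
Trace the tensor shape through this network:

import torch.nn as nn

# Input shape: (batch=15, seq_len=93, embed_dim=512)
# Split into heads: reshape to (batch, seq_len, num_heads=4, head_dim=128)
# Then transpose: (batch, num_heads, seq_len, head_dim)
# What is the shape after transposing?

Input shape: (15, 93, 512)
  -> after reshape: (15, 93, 4, 128)
Output shape: (15, 4, 93, 128)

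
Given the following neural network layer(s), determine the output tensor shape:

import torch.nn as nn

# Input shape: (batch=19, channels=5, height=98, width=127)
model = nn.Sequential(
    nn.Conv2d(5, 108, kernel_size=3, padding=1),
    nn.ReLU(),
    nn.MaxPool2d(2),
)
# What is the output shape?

Input shape: (19, 5, 98, 127)
  -> after Conv2d: (19, 108, 98, 127)
  -> after ReLU: (19, 108, 98, 127)
Output shape: (19, 108, 49, 63)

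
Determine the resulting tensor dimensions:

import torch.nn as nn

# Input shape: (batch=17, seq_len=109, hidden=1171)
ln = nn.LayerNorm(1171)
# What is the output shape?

Input shape: (17, 109, 1171)
Output shape: (17, 109, 1171)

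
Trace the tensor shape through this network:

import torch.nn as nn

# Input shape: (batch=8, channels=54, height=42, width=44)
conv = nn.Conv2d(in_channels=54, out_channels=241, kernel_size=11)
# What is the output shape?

Input shape: (8, 54, 42, 44)
Output shape: (8, 241, 32, 34)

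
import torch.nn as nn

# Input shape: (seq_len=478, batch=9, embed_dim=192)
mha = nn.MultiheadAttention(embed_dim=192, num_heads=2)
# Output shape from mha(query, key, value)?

Input shape: (478, 9, 192)
Output shape: (478, 9, 192)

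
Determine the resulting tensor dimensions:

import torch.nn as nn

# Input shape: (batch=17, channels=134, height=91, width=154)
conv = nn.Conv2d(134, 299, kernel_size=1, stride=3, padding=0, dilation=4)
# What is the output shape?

Input shape: (17, 134, 91, 154)
Output shape: (17, 299, 31, 52)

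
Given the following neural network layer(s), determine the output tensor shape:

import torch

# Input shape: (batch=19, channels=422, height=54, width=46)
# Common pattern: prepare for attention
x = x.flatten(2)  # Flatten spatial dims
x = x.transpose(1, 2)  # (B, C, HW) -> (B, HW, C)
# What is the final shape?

Input shape: (19, 422, 54, 46)
  -> after flatten(2): (19, 422, 2484)
Output shape: (19, 2484, 422)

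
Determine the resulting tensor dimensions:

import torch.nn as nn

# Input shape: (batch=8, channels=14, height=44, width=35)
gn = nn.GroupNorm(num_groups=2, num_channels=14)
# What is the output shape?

Input shape: (8, 14, 44, 35)
Output shape: (8, 14, 44, 35)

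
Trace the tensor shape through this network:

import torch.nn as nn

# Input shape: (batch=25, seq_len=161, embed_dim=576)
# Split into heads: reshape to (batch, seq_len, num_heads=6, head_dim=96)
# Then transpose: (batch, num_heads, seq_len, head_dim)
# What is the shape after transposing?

Input shape: (25, 161, 576)
  -> after reshape: (25, 161, 6, 96)
Output shape: (25, 6, 161, 96)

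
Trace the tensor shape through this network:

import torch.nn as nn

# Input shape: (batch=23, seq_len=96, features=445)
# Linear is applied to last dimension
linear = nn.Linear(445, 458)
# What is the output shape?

Input shape: (23, 96, 445)
Output shape: (23, 96, 458)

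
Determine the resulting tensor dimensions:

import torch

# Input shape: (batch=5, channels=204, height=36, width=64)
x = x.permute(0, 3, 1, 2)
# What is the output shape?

Input shape: (5, 204, 36, 64)
Output shape: (5, 64, 204, 36)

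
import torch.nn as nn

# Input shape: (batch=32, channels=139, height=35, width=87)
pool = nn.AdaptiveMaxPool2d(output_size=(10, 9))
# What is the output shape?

Input shape: (32, 139, 35, 87)
Output shape: (32, 139, 10, 9)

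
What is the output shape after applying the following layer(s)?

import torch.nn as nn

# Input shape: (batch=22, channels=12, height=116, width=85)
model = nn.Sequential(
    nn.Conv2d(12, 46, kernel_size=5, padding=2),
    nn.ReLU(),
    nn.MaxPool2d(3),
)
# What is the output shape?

Input shape: (22, 12, 116, 85)
  -> after Conv2d: (22, 46, 116, 85)
  -> after ReLU: (22, 46, 116, 85)
Output shape: (22, 46, 38, 28)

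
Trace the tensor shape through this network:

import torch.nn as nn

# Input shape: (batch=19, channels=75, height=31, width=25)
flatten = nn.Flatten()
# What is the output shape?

Input shape: (19, 75, 31, 25)
Output shape: (19, 58125)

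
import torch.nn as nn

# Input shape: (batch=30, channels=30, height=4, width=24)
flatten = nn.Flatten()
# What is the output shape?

Input shape: (30, 30, 4, 24)
Output shape: (30, 2880)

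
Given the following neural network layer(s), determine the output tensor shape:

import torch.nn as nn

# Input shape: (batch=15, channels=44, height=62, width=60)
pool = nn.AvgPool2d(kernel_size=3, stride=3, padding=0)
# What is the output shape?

Input shape: (15, 44, 62, 60)
Output shape: (15, 44, 20, 20)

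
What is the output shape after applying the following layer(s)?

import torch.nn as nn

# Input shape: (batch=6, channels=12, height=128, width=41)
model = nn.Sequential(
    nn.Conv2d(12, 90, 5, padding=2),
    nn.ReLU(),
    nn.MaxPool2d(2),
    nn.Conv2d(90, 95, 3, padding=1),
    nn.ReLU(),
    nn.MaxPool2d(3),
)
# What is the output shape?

Input shape: (6, 12, 128, 41)
  -> after first Conv2d: (6, 90, 128, 41)
  -> after first MaxPool2d: (6, 90, 64, 20)
  -> after second Conv2d: (6, 95, 64, 20)
Output shape: (6, 95, 21, 6)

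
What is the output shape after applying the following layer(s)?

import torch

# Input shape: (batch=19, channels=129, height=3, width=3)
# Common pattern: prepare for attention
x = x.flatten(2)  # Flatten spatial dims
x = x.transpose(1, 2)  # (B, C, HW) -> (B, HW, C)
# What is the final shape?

Input shape: (19, 129, 3, 3)
  -> after flatten(2): (19, 129, 9)
Output shape: (19, 9, 129)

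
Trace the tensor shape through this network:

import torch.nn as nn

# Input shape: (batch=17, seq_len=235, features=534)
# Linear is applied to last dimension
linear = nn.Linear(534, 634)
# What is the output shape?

Input shape: (17, 235, 534)
Output shape: (17, 235, 634)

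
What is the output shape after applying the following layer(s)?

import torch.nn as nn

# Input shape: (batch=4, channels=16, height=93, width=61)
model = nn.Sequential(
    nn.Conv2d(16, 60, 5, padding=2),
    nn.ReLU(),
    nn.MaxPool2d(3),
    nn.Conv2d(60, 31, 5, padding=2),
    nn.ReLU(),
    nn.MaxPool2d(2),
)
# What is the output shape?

Input shape: (4, 16, 93, 61)
  -> after first Conv2d: (4, 60, 93, 61)
  -> after first MaxPool2d: (4, 60, 31, 20)
  -> after second Conv2d: (4, 31, 31, 20)
Output shape: (4, 31, 15, 10)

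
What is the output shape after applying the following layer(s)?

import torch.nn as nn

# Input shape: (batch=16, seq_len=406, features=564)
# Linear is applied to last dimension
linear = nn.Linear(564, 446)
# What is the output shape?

Input shape: (16, 406, 564)
Output shape: (16, 406, 446)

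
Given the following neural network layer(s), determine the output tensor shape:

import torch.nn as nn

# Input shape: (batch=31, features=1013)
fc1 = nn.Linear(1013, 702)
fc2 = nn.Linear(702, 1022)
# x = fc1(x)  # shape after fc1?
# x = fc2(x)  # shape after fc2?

Input shape: (31, 1013)
  -> after fc1: (31, 702)
Output shape: (31, 1022)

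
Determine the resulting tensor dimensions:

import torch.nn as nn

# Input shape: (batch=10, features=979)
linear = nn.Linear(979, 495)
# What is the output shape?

Input shape: (10, 979)
Output shape: (10, 495)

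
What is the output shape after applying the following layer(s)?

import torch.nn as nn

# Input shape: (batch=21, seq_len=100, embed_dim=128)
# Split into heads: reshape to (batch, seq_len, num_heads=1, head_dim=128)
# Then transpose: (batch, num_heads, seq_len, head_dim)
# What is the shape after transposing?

Input shape: (21, 100, 128)
  -> after reshape: (21, 100, 1, 128)
Output shape: (21, 1, 100, 128)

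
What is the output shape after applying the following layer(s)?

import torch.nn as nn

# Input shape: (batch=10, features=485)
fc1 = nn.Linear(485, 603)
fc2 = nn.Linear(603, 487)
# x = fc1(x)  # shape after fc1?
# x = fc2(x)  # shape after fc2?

Input shape: (10, 485)
  -> after fc1: (10, 603)
Output shape: (10, 487)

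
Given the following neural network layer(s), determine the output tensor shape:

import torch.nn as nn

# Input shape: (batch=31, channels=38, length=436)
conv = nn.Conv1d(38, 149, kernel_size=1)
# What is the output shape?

Input shape: (31, 38, 436)
Output shape: (31, 149, 436)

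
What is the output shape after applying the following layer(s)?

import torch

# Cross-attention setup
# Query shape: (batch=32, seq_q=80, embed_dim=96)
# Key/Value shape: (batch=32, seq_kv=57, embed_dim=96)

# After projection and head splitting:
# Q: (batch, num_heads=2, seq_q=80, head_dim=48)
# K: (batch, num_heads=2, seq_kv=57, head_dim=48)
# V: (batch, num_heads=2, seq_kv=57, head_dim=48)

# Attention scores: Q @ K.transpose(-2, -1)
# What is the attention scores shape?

Input shape: (32, 80, 96)
Output shape: (32, 2, 80, 57)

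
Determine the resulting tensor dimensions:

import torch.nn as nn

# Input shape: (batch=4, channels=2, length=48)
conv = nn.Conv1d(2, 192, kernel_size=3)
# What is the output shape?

Input shape: (4, 2, 48)
Output shape: (4, 192, 46)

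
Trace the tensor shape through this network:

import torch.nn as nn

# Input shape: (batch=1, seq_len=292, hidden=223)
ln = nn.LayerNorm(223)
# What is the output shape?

Input shape: (1, 292, 223)
Output shape: (1, 292, 223)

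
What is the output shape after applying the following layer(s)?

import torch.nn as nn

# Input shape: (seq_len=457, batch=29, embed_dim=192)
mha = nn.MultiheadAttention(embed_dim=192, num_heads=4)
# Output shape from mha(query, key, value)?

Input shape: (457, 29, 192)
Output shape: (457, 29, 192)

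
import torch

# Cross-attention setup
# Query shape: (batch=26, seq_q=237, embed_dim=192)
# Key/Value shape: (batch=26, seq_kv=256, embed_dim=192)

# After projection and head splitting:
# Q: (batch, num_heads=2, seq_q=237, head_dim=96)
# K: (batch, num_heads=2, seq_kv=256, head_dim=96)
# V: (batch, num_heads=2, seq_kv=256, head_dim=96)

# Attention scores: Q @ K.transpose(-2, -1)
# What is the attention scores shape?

Input shape: (26, 237, 192)
Output shape: (26, 2, 237, 256)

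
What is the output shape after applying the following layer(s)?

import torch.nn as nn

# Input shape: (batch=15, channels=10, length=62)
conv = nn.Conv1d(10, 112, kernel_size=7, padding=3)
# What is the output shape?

Input shape: (15, 10, 62)
Output shape: (15, 112, 62)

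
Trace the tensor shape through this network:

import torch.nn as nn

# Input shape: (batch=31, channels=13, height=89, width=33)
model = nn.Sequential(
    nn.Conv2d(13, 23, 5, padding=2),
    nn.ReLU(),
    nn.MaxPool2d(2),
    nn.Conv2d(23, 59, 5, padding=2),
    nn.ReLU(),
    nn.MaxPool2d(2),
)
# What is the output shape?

Input shape: (31, 13, 89, 33)
  -> after first Conv2d: (31, 23, 89, 33)
  -> after first MaxPool2d: (31, 23, 44, 16)
  -> after second Conv2d: (31, 59, 44, 16)
Output shape: (31, 59, 22, 8)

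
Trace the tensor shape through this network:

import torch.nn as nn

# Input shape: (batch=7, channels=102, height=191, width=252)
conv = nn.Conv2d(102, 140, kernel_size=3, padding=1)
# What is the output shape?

Input shape: (7, 102, 191, 252)
Output shape: (7, 140, 191, 252)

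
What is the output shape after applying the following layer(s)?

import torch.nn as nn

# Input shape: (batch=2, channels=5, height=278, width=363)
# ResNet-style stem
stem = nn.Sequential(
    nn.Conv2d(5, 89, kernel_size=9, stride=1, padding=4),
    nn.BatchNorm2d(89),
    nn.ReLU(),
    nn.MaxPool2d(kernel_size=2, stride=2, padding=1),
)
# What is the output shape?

Input shape: (2, 5, 278, 363)
  -> after Conv2d 9x9 stride=1: (2, 89, 278, 363)
Output shape: (2, 89, 140, 182)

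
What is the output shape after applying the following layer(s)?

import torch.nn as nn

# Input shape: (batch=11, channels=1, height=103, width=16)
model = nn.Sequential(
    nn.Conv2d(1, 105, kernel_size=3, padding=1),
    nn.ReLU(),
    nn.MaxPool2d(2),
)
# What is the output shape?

Input shape: (11, 1, 103, 16)
  -> after Conv2d: (11, 105, 103, 16)
  -> after ReLU: (11, 105, 103, 16)
Output shape: (11, 105, 51, 8)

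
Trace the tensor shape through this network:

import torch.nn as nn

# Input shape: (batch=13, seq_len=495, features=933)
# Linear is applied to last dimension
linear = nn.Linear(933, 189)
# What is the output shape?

Input shape: (13, 495, 933)
Output shape: (13, 495, 189)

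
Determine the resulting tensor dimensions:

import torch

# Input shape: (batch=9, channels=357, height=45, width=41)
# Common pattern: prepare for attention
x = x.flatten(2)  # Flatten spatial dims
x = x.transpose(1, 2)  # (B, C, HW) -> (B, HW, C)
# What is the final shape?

Input shape: (9, 357, 45, 41)
  -> after flatten(2): (9, 357, 1845)
Output shape: (9, 1845, 357)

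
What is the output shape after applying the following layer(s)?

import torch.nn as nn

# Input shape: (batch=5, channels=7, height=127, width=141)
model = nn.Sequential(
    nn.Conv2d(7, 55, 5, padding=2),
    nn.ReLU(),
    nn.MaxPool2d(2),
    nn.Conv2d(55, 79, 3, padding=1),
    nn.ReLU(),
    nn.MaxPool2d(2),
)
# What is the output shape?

Input shape: (5, 7, 127, 141)
  -> after first Conv2d: (5, 55, 127, 141)
  -> after first MaxPool2d: (5, 55, 63, 70)
  -> after second Conv2d: (5, 79, 63, 70)
Output shape: (5, 79, 31, 35)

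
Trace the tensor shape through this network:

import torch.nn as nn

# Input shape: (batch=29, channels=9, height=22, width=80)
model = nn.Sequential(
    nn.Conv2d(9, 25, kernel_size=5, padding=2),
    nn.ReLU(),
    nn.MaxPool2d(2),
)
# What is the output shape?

Input shape: (29, 9, 22, 80)
  -> after Conv2d: (29, 25, 22, 80)
  -> after ReLU: (29, 25, 22, 80)
Output shape: (29, 25, 11, 40)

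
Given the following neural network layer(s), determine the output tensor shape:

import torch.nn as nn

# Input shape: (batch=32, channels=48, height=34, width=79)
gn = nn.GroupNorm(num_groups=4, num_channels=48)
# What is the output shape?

Input shape: (32, 48, 34, 79)
Output shape: (32, 48, 34, 79)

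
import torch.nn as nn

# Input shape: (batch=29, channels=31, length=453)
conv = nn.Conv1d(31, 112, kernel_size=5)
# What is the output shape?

Input shape: (29, 31, 453)
Output shape: (29, 112, 449)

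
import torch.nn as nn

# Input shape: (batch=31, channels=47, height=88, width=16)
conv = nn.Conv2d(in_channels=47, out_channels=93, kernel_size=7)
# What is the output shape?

Input shape: (31, 47, 88, 16)
Output shape: (31, 93, 82, 10)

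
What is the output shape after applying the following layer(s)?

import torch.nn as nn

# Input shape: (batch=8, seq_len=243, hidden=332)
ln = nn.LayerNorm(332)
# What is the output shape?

Input shape: (8, 243, 332)
Output shape: (8, 243, 332)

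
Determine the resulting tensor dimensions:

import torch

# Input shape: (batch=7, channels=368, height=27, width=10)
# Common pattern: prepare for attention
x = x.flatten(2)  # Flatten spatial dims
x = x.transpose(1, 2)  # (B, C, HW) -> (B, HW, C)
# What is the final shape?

Input shape: (7, 368, 27, 10)
  -> after flatten(2): (7, 368, 270)
Output shape: (7, 270, 368)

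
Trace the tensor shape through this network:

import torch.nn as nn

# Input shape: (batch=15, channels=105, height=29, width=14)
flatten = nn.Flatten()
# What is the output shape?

Input shape: (15, 105, 29, 14)
Output shape: (15, 42630)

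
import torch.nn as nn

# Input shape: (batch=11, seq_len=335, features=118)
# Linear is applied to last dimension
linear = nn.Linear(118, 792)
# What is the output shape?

Input shape: (11, 335, 118)
Output shape: (11, 335, 792)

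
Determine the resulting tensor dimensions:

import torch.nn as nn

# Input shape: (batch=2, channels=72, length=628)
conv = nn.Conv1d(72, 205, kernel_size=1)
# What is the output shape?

Input shape: (2, 72, 628)
Output shape: (2, 205, 628)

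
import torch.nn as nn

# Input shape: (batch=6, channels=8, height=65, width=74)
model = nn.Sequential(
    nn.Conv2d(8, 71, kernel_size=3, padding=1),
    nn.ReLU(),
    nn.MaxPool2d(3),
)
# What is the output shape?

Input shape: (6, 8, 65, 74)
  -> after Conv2d: (6, 71, 65, 74)
  -> after ReLU: (6, 71, 65, 74)
Output shape: (6, 71, 21, 24)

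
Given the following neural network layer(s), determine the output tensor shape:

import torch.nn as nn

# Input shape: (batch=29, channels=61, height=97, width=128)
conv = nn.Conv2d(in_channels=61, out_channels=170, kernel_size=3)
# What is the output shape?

Input shape: (29, 61, 97, 128)
Output shape: (29, 170, 95, 126)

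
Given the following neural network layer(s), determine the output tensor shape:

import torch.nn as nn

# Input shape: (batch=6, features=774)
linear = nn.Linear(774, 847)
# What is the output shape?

Input shape: (6, 774)
Output shape: (6, 847)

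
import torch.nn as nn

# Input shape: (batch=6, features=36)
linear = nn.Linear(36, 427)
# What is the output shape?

Input shape: (6, 36)
Output shape: (6, 427)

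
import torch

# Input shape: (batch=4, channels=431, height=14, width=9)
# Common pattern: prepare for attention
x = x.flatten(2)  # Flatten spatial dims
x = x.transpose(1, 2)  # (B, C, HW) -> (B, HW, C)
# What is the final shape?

Input shape: (4, 431, 14, 9)
  -> after flatten(2): (4, 431, 126)
Output shape: (4, 126, 431)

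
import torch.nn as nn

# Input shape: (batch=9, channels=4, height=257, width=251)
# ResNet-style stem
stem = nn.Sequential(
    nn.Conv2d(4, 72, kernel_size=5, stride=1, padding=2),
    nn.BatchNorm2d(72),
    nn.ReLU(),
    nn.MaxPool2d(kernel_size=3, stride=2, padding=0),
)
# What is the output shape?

Input shape: (9, 4, 257, 251)
  -> after Conv2d 5x5 stride=1: (9, 72, 257, 251)
Output shape: (9, 72, 128, 125)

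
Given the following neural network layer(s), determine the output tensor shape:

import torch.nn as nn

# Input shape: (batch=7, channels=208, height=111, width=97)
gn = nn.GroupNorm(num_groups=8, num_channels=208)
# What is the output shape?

Input shape: (7, 208, 111, 97)
Output shape: (7, 208, 111, 97)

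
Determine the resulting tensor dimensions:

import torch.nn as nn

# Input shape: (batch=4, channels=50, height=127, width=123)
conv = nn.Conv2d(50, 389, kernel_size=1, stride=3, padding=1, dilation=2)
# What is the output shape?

Input shape: (4, 50, 127, 123)
Output shape: (4, 389, 43, 42)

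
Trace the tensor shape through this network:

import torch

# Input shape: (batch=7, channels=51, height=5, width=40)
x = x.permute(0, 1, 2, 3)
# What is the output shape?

Input shape: (7, 51, 5, 40)
Output shape: (7, 51, 5, 40)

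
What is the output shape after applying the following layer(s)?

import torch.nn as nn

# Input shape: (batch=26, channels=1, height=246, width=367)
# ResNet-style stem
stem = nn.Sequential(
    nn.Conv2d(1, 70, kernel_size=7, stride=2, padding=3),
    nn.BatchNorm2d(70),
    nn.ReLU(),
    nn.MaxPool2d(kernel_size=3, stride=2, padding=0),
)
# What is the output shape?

Input shape: (26, 1, 246, 367)
  -> after Conv2d 7x7 stride=2: (26, 70, 123, 184)
Output shape: (26, 70, 61, 91)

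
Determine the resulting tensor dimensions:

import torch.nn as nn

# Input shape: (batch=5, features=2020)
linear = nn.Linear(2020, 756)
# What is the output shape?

Input shape: (5, 2020)
Output shape: (5, 756)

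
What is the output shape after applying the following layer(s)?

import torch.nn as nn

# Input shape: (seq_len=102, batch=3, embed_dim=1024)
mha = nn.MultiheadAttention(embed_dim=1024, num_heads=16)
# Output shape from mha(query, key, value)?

Input shape: (102, 3, 1024)
Output shape: (102, 3, 1024)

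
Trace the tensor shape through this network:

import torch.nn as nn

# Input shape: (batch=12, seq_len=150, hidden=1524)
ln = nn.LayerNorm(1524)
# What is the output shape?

Input shape: (12, 150, 1524)
Output shape: (12, 150, 1524)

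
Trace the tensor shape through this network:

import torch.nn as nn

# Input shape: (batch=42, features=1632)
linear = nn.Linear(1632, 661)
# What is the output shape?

Input shape: (42, 1632)
Output shape: (42, 661)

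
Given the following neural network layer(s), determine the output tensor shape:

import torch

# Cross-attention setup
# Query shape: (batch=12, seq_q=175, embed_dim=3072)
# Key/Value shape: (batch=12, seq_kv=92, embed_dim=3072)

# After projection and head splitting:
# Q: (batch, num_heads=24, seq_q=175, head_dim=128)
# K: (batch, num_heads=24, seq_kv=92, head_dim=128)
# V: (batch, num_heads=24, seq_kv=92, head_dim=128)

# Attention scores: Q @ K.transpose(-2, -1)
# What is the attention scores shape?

Input shape: (12, 175, 3072)
Output shape: (12, 24, 175, 92)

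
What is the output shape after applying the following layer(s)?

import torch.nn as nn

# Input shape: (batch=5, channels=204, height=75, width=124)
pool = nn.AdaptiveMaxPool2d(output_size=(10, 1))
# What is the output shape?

Input shape: (5, 204, 75, 124)
Output shape: (5, 204, 10, 1)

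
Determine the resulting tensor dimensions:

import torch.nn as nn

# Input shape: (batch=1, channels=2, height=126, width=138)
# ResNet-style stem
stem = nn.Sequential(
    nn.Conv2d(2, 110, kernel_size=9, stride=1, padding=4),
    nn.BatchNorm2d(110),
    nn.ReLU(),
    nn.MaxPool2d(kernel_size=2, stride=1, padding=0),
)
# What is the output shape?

Input shape: (1, 2, 126, 138)
  -> after Conv2d 9x9 stride=1: (1, 110, 126, 138)
Output shape: (1, 110, 125, 137)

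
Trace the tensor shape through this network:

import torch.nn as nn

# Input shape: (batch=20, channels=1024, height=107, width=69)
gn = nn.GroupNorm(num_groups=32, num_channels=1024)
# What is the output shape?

Input shape: (20, 1024, 107, 69)
Output shape: (20, 1024, 107, 69)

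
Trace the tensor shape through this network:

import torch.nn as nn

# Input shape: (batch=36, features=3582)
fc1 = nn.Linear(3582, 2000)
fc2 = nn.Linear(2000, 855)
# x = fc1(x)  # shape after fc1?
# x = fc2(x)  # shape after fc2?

Input shape: (36, 3582)
  -> after fc1: (36, 2000)
Output shape: (36, 855)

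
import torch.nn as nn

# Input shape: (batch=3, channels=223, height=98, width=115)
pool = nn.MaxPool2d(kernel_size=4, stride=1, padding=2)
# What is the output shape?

Input shape: (3, 223, 98, 115)
Output shape: (3, 223, 99, 116)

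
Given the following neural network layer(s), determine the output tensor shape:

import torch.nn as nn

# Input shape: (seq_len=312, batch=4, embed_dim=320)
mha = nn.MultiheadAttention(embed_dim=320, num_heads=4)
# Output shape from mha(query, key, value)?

Input shape: (312, 4, 320)
Output shape: (312, 4, 320)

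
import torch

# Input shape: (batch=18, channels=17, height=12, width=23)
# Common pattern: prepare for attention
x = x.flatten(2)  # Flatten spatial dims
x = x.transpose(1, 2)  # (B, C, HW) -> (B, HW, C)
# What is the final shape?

Input shape: (18, 17, 12, 23)
  -> after flatten(2): (18, 17, 276)
Output shape: (18, 276, 17)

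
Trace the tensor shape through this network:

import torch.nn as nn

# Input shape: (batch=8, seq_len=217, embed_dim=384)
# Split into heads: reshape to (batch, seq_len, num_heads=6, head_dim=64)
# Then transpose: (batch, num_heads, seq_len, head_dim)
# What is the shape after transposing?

Input shape: (8, 217, 384)
  -> after reshape: (8, 217, 6, 64)
Output shape: (8, 6, 217, 64)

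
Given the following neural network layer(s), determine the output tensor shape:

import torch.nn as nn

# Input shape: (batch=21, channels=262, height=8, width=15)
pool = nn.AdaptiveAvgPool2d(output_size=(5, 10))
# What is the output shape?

Input shape: (21, 262, 8, 15)
Output shape: (21, 262, 5, 10)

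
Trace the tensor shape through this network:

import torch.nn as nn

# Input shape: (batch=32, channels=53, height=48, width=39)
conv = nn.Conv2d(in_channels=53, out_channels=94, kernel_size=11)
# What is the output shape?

Input shape: (32, 53, 48, 39)
Output shape: (32, 94, 38, 29)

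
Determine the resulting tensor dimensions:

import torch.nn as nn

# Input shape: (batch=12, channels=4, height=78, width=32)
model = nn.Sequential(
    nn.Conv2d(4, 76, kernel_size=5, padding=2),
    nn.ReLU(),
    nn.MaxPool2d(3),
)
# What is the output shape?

Input shape: (12, 4, 78, 32)
  -> after Conv2d: (12, 76, 78, 32)
  -> after ReLU: (12, 76, 78, 32)
Output shape: (12, 76, 26, 10)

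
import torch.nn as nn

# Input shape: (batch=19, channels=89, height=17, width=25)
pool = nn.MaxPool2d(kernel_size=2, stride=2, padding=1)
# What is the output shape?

Input shape: (19, 89, 17, 25)
Output shape: (19, 89, 9, 13)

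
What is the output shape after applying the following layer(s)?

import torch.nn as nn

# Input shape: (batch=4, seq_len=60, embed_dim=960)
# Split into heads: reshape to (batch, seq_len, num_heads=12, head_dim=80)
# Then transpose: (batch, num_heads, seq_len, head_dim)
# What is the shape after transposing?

Input shape: (4, 60, 960)
  -> after reshape: (4, 60, 12, 80)
Output shape: (4, 12, 60, 80)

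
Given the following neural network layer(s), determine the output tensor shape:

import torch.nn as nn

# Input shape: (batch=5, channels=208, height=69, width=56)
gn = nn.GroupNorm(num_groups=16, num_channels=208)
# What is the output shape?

Input shape: (5, 208, 69, 56)
Output shape: (5, 208, 69, 56)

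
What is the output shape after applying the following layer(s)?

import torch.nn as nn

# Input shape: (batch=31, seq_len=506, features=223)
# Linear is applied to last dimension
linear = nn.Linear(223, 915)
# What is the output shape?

Input shape: (31, 506, 223)
Output shape: (31, 506, 915)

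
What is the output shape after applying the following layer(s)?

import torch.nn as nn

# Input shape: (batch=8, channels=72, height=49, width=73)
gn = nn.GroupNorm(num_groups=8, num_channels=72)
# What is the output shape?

Input shape: (8, 72, 49, 73)
Output shape: (8, 72, 49, 73)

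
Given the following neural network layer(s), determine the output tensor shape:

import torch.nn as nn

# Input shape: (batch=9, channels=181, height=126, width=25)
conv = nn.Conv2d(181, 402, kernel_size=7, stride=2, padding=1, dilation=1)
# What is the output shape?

Input shape: (9, 181, 126, 25)
Output shape: (9, 402, 61, 11)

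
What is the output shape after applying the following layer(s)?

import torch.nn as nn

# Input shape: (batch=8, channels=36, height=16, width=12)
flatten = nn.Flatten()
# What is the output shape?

Input shape: (8, 36, 16, 12)
Output shape: (8, 6912)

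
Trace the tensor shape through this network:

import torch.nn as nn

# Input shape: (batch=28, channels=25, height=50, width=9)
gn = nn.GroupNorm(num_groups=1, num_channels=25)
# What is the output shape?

Input shape: (28, 25, 50, 9)
Output shape: (28, 25, 50, 9)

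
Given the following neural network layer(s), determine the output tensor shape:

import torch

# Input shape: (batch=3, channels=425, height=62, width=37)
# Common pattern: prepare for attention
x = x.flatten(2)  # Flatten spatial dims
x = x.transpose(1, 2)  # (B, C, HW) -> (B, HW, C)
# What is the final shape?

Input shape: (3, 425, 62, 37)
  -> after flatten(2): (3, 425, 2294)
Output shape: (3, 2294, 425)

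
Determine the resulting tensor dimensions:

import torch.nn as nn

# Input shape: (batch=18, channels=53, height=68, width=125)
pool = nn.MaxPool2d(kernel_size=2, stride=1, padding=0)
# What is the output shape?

Input shape: (18, 53, 68, 125)
Output shape: (18, 53, 67, 124)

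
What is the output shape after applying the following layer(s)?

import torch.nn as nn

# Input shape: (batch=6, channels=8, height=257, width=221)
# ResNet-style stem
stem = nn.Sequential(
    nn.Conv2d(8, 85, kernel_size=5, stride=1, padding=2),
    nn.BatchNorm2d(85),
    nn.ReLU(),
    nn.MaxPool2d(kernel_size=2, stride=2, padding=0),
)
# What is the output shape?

Input shape: (6, 8, 257, 221)
  -> after Conv2d 5x5 stride=1: (6, 85, 257, 221)
Output shape: (6, 85, 128, 110)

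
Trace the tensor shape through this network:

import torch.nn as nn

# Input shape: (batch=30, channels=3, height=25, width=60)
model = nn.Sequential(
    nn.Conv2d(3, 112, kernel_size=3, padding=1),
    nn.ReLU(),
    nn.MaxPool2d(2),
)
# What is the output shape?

Input shape: (30, 3, 25, 60)
  -> after Conv2d: (30, 112, 25, 60)
  -> after ReLU: (30, 112, 25, 60)
Output shape: (30, 112, 12, 30)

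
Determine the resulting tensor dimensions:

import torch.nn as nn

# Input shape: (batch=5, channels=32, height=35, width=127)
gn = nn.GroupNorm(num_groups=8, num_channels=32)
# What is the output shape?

Input shape: (5, 32, 35, 127)
Output shape: (5, 32, 35, 127)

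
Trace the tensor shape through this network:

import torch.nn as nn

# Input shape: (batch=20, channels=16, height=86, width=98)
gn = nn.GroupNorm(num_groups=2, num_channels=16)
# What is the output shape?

Input shape: (20, 16, 86, 98)
Output shape: (20, 16, 86, 98)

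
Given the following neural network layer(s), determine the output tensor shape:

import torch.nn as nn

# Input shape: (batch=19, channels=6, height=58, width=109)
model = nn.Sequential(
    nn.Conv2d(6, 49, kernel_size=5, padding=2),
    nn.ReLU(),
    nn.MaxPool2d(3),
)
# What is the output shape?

Input shape: (19, 6, 58, 109)
  -> after Conv2d: (19, 49, 58, 109)
  -> after ReLU: (19, 49, 58, 109)
Output shape: (19, 49, 19, 36)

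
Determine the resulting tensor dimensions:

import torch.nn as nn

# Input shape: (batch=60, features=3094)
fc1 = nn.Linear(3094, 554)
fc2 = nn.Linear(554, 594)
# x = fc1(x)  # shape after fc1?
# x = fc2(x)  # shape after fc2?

Input shape: (60, 3094)
  -> after fc1: (60, 554)
Output shape: (60, 594)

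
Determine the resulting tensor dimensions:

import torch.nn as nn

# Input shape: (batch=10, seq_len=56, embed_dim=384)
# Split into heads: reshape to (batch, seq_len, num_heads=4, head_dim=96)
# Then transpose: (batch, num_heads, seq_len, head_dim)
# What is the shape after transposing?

Input shape: (10, 56, 384)
  -> after reshape: (10, 56, 4, 96)
Output shape: (10, 4, 56, 96)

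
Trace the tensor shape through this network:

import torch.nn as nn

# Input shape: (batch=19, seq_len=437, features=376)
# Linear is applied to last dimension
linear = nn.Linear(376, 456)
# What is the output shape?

Input shape: (19, 437, 376)
Output shape: (19, 437, 456)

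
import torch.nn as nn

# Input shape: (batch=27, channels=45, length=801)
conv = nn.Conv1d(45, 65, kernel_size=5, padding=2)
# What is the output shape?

Input shape: (27, 45, 801)
Output shape: (27, 65, 801)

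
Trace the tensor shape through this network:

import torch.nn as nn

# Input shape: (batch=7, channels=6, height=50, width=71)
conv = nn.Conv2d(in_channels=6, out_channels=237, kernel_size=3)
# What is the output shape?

Input shape: (7, 6, 50, 71)
Output shape: (7, 237, 48, 69)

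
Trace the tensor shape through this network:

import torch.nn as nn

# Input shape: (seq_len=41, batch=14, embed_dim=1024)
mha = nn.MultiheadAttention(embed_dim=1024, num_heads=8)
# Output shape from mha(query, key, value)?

Input shape: (41, 14, 1024)
Output shape: (41, 14, 1024)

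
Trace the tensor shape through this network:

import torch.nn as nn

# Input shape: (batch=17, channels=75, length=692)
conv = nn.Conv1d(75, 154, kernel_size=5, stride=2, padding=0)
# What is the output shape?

Input shape: (17, 75, 692)
Output shape: (17, 154, 344)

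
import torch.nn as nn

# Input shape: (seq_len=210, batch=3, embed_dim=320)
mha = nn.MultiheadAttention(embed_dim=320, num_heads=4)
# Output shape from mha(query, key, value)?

Input shape: (210, 3, 320)
Output shape: (210, 3, 320)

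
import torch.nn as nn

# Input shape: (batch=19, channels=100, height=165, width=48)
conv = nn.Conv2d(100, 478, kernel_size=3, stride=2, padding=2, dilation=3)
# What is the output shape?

Input shape: (19, 100, 165, 48)
Output shape: (19, 478, 82, 23)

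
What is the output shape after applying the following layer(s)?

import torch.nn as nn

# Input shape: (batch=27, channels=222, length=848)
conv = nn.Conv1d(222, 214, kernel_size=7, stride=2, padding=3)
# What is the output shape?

Input shape: (27, 222, 848)
Output shape: (27, 214, 424)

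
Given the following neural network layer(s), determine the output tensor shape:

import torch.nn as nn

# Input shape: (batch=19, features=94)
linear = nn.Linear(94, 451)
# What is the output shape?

Input shape: (19, 94)
Output shape: (19, 451)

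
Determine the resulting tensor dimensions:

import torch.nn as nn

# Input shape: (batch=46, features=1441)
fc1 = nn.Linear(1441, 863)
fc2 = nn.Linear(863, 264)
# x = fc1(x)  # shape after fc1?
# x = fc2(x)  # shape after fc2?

Input shape: (46, 1441)
  -> after fc1: (46, 863)
Output shape: (46, 264)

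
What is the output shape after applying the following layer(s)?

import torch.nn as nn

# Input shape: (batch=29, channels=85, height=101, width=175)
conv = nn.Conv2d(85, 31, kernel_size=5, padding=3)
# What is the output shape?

Input shape: (29, 85, 101, 175)
Output shape: (29, 31, 103, 177)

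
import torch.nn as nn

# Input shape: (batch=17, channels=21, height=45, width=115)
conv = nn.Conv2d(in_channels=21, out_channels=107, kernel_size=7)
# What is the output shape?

Input shape: (17, 21, 45, 115)
Output shape: (17, 107, 39, 109)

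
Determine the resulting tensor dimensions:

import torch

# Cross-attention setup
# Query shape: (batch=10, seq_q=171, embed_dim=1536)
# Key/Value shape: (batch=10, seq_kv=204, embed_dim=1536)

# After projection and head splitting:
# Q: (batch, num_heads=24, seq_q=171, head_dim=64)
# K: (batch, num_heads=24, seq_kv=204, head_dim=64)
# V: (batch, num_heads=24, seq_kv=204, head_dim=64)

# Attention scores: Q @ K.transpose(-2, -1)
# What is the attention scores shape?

Input shape: (10, 171, 1536)
Output shape: (10, 24, 171, 204)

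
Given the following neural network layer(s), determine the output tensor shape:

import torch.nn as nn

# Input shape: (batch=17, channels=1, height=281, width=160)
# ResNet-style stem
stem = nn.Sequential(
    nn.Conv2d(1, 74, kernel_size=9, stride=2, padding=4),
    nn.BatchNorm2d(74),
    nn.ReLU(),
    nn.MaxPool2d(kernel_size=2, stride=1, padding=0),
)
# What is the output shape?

Input shape: (17, 1, 281, 160)
  -> after Conv2d 9x9 stride=2: (17, 74, 141, 80)
Output shape: (17, 74, 140, 79)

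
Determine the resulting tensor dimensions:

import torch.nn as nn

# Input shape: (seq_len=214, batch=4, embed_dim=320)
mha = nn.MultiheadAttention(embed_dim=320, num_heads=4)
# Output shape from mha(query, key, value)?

Input shape: (214, 4, 320)
Output shape: (214, 4, 320)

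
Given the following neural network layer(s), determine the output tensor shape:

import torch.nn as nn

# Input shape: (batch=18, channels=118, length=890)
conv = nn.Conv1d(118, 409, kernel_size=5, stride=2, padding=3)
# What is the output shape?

Input shape: (18, 118, 890)
Output shape: (18, 409, 446)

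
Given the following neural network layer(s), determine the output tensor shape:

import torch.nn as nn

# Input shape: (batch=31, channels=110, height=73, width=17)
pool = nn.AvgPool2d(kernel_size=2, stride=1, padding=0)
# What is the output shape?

Input shape: (31, 110, 73, 17)
Output shape: (31, 110, 72, 16)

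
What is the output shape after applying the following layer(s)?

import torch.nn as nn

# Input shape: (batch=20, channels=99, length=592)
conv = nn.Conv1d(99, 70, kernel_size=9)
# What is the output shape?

Input shape: (20, 99, 592)
Output shape: (20, 70, 584)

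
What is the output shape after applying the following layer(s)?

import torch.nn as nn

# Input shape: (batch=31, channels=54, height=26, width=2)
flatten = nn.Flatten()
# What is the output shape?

Input shape: (31, 54, 26, 2)
Output shape: (31, 2808)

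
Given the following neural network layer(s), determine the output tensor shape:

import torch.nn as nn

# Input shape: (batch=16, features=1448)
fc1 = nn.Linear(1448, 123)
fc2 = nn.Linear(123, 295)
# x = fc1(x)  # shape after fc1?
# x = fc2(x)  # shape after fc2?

Input shape: (16, 1448)
  -> after fc1: (16, 123)
Output shape: (16, 295)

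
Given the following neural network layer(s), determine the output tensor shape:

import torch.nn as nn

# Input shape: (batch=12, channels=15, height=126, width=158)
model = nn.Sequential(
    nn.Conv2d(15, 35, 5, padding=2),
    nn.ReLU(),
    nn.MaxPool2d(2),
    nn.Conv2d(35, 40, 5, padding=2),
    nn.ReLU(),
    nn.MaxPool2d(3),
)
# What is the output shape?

Input shape: (12, 15, 126, 158)
  -> after first Conv2d: (12, 35, 126, 158)
  -> after first MaxPool2d: (12, 35, 63, 79)
  -> after second Conv2d: (12, 40, 63, 79)
Output shape: (12, 40, 21, 26)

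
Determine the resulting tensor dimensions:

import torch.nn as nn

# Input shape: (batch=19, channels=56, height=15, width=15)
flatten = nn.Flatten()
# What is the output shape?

Input shape: (19, 56, 15, 15)
Output shape: (19, 12600)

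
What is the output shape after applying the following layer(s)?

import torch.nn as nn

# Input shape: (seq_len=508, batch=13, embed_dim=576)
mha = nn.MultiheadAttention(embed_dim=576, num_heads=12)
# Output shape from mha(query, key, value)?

Input shape: (508, 13, 576)
Output shape: (508, 13, 576)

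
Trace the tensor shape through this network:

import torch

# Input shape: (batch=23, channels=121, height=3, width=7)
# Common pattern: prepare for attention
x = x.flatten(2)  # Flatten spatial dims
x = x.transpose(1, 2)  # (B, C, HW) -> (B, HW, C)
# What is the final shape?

Input shape: (23, 121, 3, 7)
  -> after flatten(2): (23, 121, 21)
Output shape: (23, 21, 121)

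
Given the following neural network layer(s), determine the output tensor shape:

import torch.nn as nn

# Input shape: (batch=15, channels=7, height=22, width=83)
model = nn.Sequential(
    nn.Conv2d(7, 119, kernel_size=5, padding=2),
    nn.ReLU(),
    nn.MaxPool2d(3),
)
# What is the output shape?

Input shape: (15, 7, 22, 83)
  -> after Conv2d: (15, 119, 22, 83)
  -> after ReLU: (15, 119, 22, 83)
Output shape: (15, 119, 7, 27)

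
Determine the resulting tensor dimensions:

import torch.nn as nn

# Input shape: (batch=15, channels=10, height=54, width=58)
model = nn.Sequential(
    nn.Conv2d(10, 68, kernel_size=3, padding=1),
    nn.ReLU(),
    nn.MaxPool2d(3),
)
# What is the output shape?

Input shape: (15, 10, 54, 58)
  -> after Conv2d: (15, 68, 54, 58)
  -> after ReLU: (15, 68, 54, 58)
Output shape: (15, 68, 18, 19)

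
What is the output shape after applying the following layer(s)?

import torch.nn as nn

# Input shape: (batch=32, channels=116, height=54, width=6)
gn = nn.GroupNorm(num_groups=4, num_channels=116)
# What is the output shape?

Input shape: (32, 116, 54, 6)
Output shape: (32, 116, 54, 6)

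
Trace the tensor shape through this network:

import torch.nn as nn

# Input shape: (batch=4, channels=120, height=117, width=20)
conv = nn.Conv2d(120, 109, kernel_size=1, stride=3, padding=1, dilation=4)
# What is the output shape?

Input shape: (4, 120, 117, 20)
Output shape: (4, 109, 40, 8)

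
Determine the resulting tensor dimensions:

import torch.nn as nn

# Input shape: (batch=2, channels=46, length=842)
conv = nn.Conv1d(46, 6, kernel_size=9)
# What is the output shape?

Input shape: (2, 46, 842)
Output shape: (2, 6, 834)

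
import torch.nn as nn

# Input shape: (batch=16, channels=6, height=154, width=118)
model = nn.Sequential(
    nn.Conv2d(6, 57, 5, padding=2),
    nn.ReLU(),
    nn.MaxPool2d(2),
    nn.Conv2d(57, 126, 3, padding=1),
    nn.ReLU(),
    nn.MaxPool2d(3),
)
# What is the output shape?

Input shape: (16, 6, 154, 118)
  -> after first Conv2d: (16, 57, 154, 118)
  -> after first MaxPool2d: (16, 57, 77, 59)
  -> after second Conv2d: (16, 126, 77, 59)
Output shape: (16, 126, 25, 19)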